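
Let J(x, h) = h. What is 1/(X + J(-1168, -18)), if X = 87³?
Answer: 1/658485 ≈ 1.5186e-6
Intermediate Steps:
X = 658503
1/(X + J(-1168, -18)) = 1/(658503 - 18) = 1/658485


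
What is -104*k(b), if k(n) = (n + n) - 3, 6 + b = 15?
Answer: -1560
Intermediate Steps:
b = 9 (b = -6 + 15 = 9)
k(n) = -3 + 2*n (k(n) = 2*n - 3 = -3 + 2*n)
-104*k(b) = -104*(-3 + 2*9) = -104*(-3 + 18) = -104*15 = -1560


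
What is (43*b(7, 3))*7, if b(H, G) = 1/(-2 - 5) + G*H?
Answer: 6278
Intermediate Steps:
b(H, G) = -⅐ + G*H (b(H, G) = 1/(-7) + G*H = -⅐ + G*H)
(43*b(7, 3))*7 = (43*(-⅐ + 3*7))*7 = (43*(-⅐ + 21))*7 = (43*(146/7))*7 = (6278/7)*7 = 6278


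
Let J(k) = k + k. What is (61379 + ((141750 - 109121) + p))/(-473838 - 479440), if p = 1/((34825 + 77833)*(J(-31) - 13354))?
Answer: -142085545789823/1440803175468384 ≈ -0.098616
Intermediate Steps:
J(k) = 2*k
p = -1/1511419728 (p = 1/((34825 + 77833)*(2*(-31) - 13354)) = 1/(112658*(-62 - 13354)) = 1/(112658*(-13416)) = 1/(-1511419728) = -1/1511419728 ≈ -6.6163e-10)
(61379 + ((141750 - 109121) + p))/(-473838 - 479440) = (61379 + ((141750 - 109121) - 1/1511419728))/(-473838 - 479440) = (61379 + (32629 - 1/1511419728))/(-953278) = (61379 + 49316114304911/1511419728)*(-1/953278) = (142085545789823/1511419728)*(-1/953278) = -142085545789823/1440803175468384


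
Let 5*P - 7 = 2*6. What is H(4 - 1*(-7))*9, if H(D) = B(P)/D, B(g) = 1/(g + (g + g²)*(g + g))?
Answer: 1125/195833 ≈ 0.0057447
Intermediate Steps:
P = 19/5 (P = 7/5 + (2*6)/5 = 7/5 + (⅕)*12 = 7/5 + 12/5 = 19/5 ≈ 3.8000)
B(g) = 1/(g + 2*g*(g + g²)) (B(g) = 1/(g + (g + g²)*(2*g)) = 1/(g + 2*g*(g + g²)))
H(D) = 125/(17803*D) (H(D) = (1/((19/5)*(1 + 2*(19/5) + 2*(19/5)²)))/D = (5/(19*(1 + 38/5 + 2*(361/25))))/D = (5/(19*(1 + 38/5 + 722/25)))/D = (5/(19*(937/25)))/D = ((5/19)*(25/937))/D = 125/(17803*D))
H(4 - 1*(-7))*9 = (125/(17803*(4 - 1*(-7))))*9 = (125/(17803*(4 + 7)))*9 = ((125/17803)/11)*9 = ((125/17803)*(1/11))*9 = (125/195833)*9 = 1125/195833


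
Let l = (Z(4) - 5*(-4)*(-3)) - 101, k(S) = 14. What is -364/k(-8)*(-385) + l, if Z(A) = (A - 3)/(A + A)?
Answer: 78793/8 ≈ 9849.1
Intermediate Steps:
Z(A) = (-3 + A)/(2*A) (Z(A) = (-3 + A)/((2*A)) = (-3 + A)*(1/(2*A)) = (-3 + A)/(2*A))
l = -1287/8 (l = ((½)*(-3 + 4)/4 - 5*(-4)*(-3)) - 101 = ((½)*(¼)*1 + 20*(-3)) - 101 = (⅛ - 60) - 101 = -479/8 - 101 = -1287/8 ≈ -160.88)
-364/k(-8)*(-385) + l = -364/14*(-385) - 1287/8 = -364*1/14*(-385) - 1287/8 = -26*(-385) - 1287/8 = 10010 - 1287/8 = 78793/8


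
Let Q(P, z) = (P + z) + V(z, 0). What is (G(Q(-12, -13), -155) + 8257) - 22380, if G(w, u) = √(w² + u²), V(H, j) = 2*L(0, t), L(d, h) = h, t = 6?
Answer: -14123 + √24194 ≈ -13967.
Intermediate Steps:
V(H, j) = 12 (V(H, j) = 2*6 = 12)
Q(P, z) = 12 + P + z (Q(P, z) = (P + z) + 12 = 12 + P + z)
G(w, u) = √(u² + w²)
(G(Q(-12, -13), -155) + 8257) - 22380 = (√((-155)² + (12 - 12 - 13)²) + 8257) - 22380 = (√(24025 + (-13)²) + 8257) - 22380 = (√(24025 + 169) + 8257) - 22380 = (√24194 + 8257) - 22380 = (8257 + √24194) - 22380 = -14123 + √24194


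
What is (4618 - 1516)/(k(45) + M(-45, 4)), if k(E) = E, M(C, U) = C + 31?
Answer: 3102/31 ≈ 100.06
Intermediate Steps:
M(C, U) = 31 + C
(4618 - 1516)/(k(45) + M(-45, 4)) = (4618 - 1516)/(45 + (31 - 45)) = 3102/(45 - 14) = 3102/31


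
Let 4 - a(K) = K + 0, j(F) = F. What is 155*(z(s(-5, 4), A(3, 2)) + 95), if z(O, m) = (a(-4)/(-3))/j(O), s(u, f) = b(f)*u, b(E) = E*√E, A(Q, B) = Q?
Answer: 44206/3 ≈ 14735.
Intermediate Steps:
a(K) = 4 - K (a(K) = 4 - (K + 0) = 4 - K)
b(E) = E^(3/2)
s(u, f) = u*f^(3/2) (s(u, f) = f^(3/2)*u = u*f^(3/2))
z(O, m) = -8/(3*O) (z(O, m) = ((4 - 1*(-4))/(-3))/O = ((4 + 4)*(-⅓))/O = (8*(-⅓))/O = -8/(3*O))
155*(z(s(-5, 4), A(3, 2)) + 95) = 155*(-8/(3*((-5*4^(3/2)))) + 95) = 155*(-8/(3*((-5*8))) + 95) = 155*(-8/3/(-40) + 95) = 155*(-8/3*(-1/40) + 95) = 155*(1/15 + 95) = 155*(1426/15) = 44206/3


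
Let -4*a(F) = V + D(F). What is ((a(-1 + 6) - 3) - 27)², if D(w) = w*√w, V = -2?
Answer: 14049/16 + 295*√5/4 ≈ 1043.0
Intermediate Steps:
D(w) = w^(3/2)
a(F) = ½ - F^(3/2)/4 (a(F) = -(-2 + F^(3/2))/4 = ½ - F^(3/2)/4)
((a(-1 + 6) - 3) - 27)² = (((½ - (-1 + 6)^(3/2)/4) - 3) - 27)² = (((½ - 5*√5/4) - 3) - 27)² = ((-5/2 - 5*√5/4) - 27)² = (-59/2 - 5*√5/4)²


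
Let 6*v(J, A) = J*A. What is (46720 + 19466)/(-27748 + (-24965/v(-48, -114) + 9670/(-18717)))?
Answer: -376596222048/158043928379 ≈ -2.3829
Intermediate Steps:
v(J, A) = A*J/6 (v(J, A) = (J*A)/6 = (A*J)/6 = A*J/6)
(46720 + 19466)/(-27748 + (-24965/v(-48, -114) + 9670/(-18717))) = (46720 + 19466)/(-27748 + (-24965/((⅙)*(-114)*(-48)) + 9670/(-18717))) = 66186/(-27748 + (-24965/912 + 9670*(-1/18717))) = 66186/(-27748 + (-24965*1/912 - 9670/18717)) = 66186/(-27748 + (-24965/912 - 9670/18717)) = 66186/(-27748 - 158696315/5689968) = 66186/(-158043928379/5689968) = 66186*(-5689968/158043928379) = -376596222048/158043928379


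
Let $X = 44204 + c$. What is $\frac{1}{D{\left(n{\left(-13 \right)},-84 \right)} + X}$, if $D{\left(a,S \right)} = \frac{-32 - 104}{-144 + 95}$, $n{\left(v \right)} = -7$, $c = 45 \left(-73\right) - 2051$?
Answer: $\frac{49}{1904668} \approx 2.5726 \cdot 10^{-5}$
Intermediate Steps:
$c = -5336$ ($c = -3285 - 2051 = -5336$)
$X = 38868$ ($X = 44204 - 5336 = 38868$)
$D{\left(a,S \right)} = \frac{136}{49}$ ($D{\left(a,S \right)} = - \frac{136}{-49} = \left(-136\right) \left(- \frac{1}{49}\right) = \frac{136}{49}$)
$\frac{1}{D{\left(n{\left(-13 \right)},-84 \right)} + X} = \frac{1}{\frac{136}{49} + 38868} = \frac{1}{\frac{1904668}{49}} = \frac{49}{1904668}$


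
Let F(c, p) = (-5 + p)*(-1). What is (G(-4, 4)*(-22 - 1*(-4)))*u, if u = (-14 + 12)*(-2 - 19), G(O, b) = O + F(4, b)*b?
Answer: 0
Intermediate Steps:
F(c, p) = 5 - p
G(O, b) = O + b*(5 - b) (G(O, b) = O + (5 - b)*b = O + b*(5 - b))
u = 42 (u = -2*(-21) = 42)
(G(-4, 4)*(-22 - 1*(-4)))*u = ((-4 - 1*4*(-5 + 4))*(-22 - 1*(-4)))*42 = ((-4 - 1*4*(-1))*(-22 + 4))*42 = ((-4 + 4)*(-18))*42 = (0*(-18))*42 = 0*42 = 0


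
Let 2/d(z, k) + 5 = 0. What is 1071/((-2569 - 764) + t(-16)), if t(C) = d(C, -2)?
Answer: -765/2381 ≈ -0.32129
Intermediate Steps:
d(z, k) = -2/5 (d(z, k) = 2/(-5 + 0) = 2/(-5) = 2*(-1/5) = -2/5)
t(C) = -2/5
1071/((-2569 - 764) + t(-16)) = 1071/((-2569 - 764) - 2/5) = 1071/(-3333 - 2/5) = 1071/(-16667/5) = 1071*(-5/16667) = -765/2381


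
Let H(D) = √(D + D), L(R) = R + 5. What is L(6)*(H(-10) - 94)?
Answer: -1034 + 22*I*√5 ≈ -1034.0 + 49.193*I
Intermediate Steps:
L(R) = 5 + R
H(D) = √2*√D (H(D) = √(2*D) = √2*√D)
L(6)*(H(-10) - 94) = (5 + 6)*(√2*√(-10) - 94) = 11*(√2*(I*√10) - 94) = 11*(2*I*√5 - 94) = 11*(-94 + 2*I*√5) = -1034 + 22*I*√5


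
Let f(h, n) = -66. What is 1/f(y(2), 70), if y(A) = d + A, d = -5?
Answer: -1/66 ≈ -0.015152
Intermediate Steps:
y(A) = -5 + A
1/f(y(2), 70) = 1/(-66) = -1/66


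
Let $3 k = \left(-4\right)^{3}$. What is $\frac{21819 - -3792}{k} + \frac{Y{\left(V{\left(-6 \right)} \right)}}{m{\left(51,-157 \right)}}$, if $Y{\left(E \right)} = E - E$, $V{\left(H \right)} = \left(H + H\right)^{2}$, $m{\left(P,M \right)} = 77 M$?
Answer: $- \frac{76833}{64} \approx -1200.5$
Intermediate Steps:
$k = - \frac{64}{3}$ ($k = \frac{\left(-4\right)^{3}}{3} = \frac{1}{3} \left(-64\right) = - \frac{64}{3} \approx -21.333$)
$V{\left(H \right)} = 4 H^{2}$ ($V{\left(H \right)} = \left(2 H\right)^{2} = 4 H^{2}$)
$Y{\left(E \right)} = 0$
$\frac{21819 - -3792}{k} + \frac{Y{\left(V{\left(-6 \right)} \right)}}{m{\left(51,-157 \right)}} = \frac{21819 - -3792}{- \frac{64}{3}} + \frac{0}{77 \left(-157\right)} = \left(21819 + 3792\right) \left(- \frac{3}{64}\right) + \frac{0}{-12089} = 25611 \left(- \frac{3}{64}\right) + 0 \left(- \frac{1}{12089}\right) = - \frac{76833}{64} + 0 = - \frac{76833}{64}$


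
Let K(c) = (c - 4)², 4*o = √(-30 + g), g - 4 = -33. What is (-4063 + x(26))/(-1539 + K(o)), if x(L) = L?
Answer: 1577788784/596738745 - 2066944*I*√59/596738745 ≈ 2.644 - 0.026605*I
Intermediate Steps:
g = -29 (g = 4 - 33 = -29)
o = I*√59/4 (o = √(-30 - 29)/4 = √(-59)/4 = (I*√59)/4 = I*√59/4 ≈ 1.9203*I)
K(c) = (-4 + c)²
(-4063 + x(26))/(-1539 + K(o)) = (-4063 + 26)/(-1539 + (-4 + I*√59/4)²) = -4037/(-1539 + (-4 + I*√59/4)²)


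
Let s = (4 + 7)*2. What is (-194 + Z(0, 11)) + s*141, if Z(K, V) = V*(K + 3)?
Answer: 2941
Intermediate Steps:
Z(K, V) = V*(3 + K)
s = 22 (s = 11*2 = 22)
(-194 + Z(0, 11)) + s*141 = (-194 + 11*(3 + 0)) + 22*141 = (-194 + 11*3) + 3102 = (-194 + 33) + 3102 = -161 + 3102 = 2941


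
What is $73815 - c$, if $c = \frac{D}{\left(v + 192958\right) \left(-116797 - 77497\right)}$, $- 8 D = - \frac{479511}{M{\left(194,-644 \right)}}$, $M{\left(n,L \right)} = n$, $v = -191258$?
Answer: $\frac{37839435752303511}{512625289600} \approx 73815.0$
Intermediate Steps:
$D = \frac{479511}{1552}$ ($D = - \frac{\left(-479511\right) \frac{1}{194}}{8} = \left(- \frac{1}{8}\right) \left(- \frac{479511}{194}\right) = \frac{479511}{1552} \approx 308.96$)
$c = - \frac{479511}{512625289600}$ ($c = \frac{479511}{1552 \left(-191258 + 192958\right) \left(-116797 - 77497\right)} = \frac{479511}{1552 \cdot 1700 \left(-194294\right)} = \frac{479511}{1552 \left(-330299800\right)} = \frac{479511}{1552} \left(- \frac{1}{330299800}\right) = - \frac{479511}{512625289600} \approx -9.354 \cdot 10^{-7}$)
$73815 - c = 73815 - - \frac{479511}{512625289600} = 73815 + \frac{479511}{512625289600} = \frac{37839435752303511}{512625289600}$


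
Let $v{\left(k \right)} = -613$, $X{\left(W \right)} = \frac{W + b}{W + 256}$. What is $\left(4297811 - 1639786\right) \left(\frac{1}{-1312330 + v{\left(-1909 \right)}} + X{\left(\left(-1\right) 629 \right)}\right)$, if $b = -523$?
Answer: $\frac{4020289294403075}{489727739} \approx 8.2092 \cdot 10^{6}$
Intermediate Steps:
$X{\left(W \right)} = \frac{-523 + W}{256 + W}$ ($X{\left(W \right)} = \frac{W - 523}{W + 256} = \frac{-523 + W}{256 + W}$)
$\left(4297811 - 1639786\right) \left(\frac{1}{-1312330 + v{\left(-1909 \right)}} + X{\left(\left(-1\right) 629 \right)}\right) = \left(4297811 - 1639786\right) \left(\frac{1}{-1312330 - 613} + \frac{-523 - 629}{256 - 629}\right) = 2658025 \left(\frac{1}{-1312943} + \frac{-523 - 629}{256 - 629}\right) = 2658025 \left(- \frac{1}{1312943} + \frac{1}{-373} \left(-1152\right)\right) = 2658025 \left(- \frac{1}{1312943} - - \frac{1152}{373}\right) = 2658025 \left(- \frac{1}{1312943} + \frac{1152}{373}\right) = 2658025 \cdot \frac{1512509963}{489727739} = \frac{4020289294403075}{489727739}$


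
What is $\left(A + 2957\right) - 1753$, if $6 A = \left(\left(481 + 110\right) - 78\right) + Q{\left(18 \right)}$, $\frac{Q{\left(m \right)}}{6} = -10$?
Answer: $\frac{2559}{2} \approx 1279.5$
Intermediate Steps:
$Q{\left(m \right)} = -60$ ($Q{\left(m \right)} = 6 \left(-10\right) = -60$)
$A = \frac{151}{2}$ ($A = \frac{\left(\left(481 + 110\right) - 78\right) - 60}{6} = \frac{\left(591 - 78\right) - 60}{6} = \frac{513 - 60}{6} = \frac{1}{6} \cdot 453 = \frac{151}{2} \approx 75.5$)
$\left(A + 2957\right) - 1753 = \left(\frac{151}{2} + 2957\right) - 1753 = \frac{6065}{2} - 1753 = \frac{2559}{2}$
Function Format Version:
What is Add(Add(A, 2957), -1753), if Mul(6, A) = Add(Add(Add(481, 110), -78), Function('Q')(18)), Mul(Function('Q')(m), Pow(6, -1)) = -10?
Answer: Rational(2559, 2) ≈ 1279.5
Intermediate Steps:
Function('Q')(m) = -60 (Function('Q')(m) = Mul(6, -10) = -60)
A = Rational(151, 2) (A = Mul(Rational(1, 6), Add(Add(Add(481, 110), -78), -60)) = Mul(Rational(1, 6), Add(Add(591, -78), -60)) = Mul(Rational(1, 6), Add(513, -60)) = Mul(Rational(1, 6), 453) = Rational(151, 2) ≈ 75.500)
Add(Add(A, 2957), -1753) = Add(Add(Rational(151, 2), 2957), -1753) = Add(Rational(6065, 2), -1753) = Rational(2559, 2)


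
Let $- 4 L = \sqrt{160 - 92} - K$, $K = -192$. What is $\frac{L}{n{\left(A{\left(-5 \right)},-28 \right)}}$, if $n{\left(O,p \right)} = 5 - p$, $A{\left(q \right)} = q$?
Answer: $- \frac{16}{11} - \frac{\sqrt{17}}{66} \approx -1.517$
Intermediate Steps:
$L = -48 - \frac{\sqrt{17}}{2}$ ($L = - \frac{\sqrt{160 - 92} - -192}{4} = - \frac{\sqrt{68} + 192}{4} = - \frac{2 \sqrt{17} + 192}{4} = - \frac{192 + 2 \sqrt{17}}{4} = -48 - \frac{\sqrt{17}}{2} \approx -50.062$)
$\frac{L}{n{\left(A{\left(-5 \right)},-28 \right)}} = \frac{-48 - \frac{\sqrt{17}}{2}}{5 - -28} = \frac{-48 - \frac{\sqrt{17}}{2}}{5 + 28} = \frac{-48 - \frac{\sqrt{17}}{2}}{33} = \left(-48 - \frac{\sqrt{17}}{2}\right) \frac{1}{33} = - \frac{16}{11} - \frac{\sqrt{17}}{66}$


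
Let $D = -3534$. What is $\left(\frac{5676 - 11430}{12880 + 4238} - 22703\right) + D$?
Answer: $- \frac{74855120}{2853} \approx -26237.0$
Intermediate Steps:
$\left(\frac{5676 - 11430}{12880 + 4238} - 22703\right) + D = \left(\frac{5676 - 11430}{12880 + 4238} - 22703\right) - 3534 = \left(- \frac{5754}{17118} - 22703\right) - 3534 = \left(\left(-5754\right) \frac{1}{17118} - 22703\right) - 3534 = \left(- \frac{959}{2853} - 22703\right) - 3534 = - \frac{64772618}{2853} - 3534 = - \frac{74855120}{2853}$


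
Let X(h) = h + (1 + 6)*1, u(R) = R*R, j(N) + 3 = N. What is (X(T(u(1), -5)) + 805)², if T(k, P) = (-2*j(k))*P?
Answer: 627264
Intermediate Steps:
j(N) = -3 + N
u(R) = R²
T(k, P) = P*(6 - 2*k) (T(k, P) = (-2*(-3 + k))*P = (6 - 2*k)*P = P*(6 - 2*k))
X(h) = 7 + h (X(h) = h + 7*1 = h + 7 = 7 + h)
(X(T(u(1), -5)) + 805)² = ((7 + 2*(-5)*(3 - 1*1²)) + 805)² = ((7 + 2*(-5)*(3 - 1*1)) + 805)² = ((7 + 2*(-5)*(3 - 1)) + 805)² = ((7 + 2*(-5)*2) + 805)² = ((7 - 20) + 805)² = (-13 + 805)² = 792² = 627264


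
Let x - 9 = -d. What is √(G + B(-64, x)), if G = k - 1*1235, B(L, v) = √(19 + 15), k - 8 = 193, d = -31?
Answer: √(-1034 + √34) ≈ 32.065*I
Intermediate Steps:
x = 40 (x = 9 - 1*(-31) = 9 + 31 = 40)
k = 201 (k = 8 + 193 = 201)
B(L, v) = √34
G = -1034 (G = 201 - 1*1235 = 201 - 1235 = -1034)
√(G + B(-64, x)) = √(-1034 + √34)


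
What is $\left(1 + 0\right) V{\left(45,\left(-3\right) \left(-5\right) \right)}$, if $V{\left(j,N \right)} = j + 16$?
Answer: $61$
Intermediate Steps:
$V{\left(j,N \right)} = 16 + j$
$\left(1 + 0\right) V{\left(45,\left(-3\right) \left(-5\right) \right)} = \left(1 + 0\right) \left(16 + 45\right) = 1 \cdot 61 = 61$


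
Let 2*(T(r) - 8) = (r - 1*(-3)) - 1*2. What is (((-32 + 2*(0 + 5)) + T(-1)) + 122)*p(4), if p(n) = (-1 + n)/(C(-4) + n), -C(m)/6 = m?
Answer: 81/7 ≈ 11.571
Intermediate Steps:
C(m) = -6*m
T(r) = 17/2 + r/2 (T(r) = 8 + ((r - 1*(-3)) - 1*2)/2 = 8 + ((r + 3) - 2)/2 = 8 + ((3 + r) - 2)/2 = 8 + (1 + r)/2 = 8 + (½ + r/2) = 17/2 + r/2)
p(n) = (-1 + n)/(24 + n) (p(n) = (-1 + n)/(-6*(-4) + n) = (-1 + n)/(24 + n))
(((-32 + 2*(0 + 5)) + T(-1)) + 122)*p(4) = (((-32 + 2*(0 + 5)) + (17/2 + (½)*(-1))) + 122)*((-1 + 4)/(24 + 4)) = (((-32 + 2*5) + (17/2 - ½)) + 122)*(3/28) = (((-32 + 10) + 8) + 122)*((1/28)*3) = ((-22 + 8) + 122)*(3/28) = (-14 + 122)*(3/28) = 108*(3/28) = 81/7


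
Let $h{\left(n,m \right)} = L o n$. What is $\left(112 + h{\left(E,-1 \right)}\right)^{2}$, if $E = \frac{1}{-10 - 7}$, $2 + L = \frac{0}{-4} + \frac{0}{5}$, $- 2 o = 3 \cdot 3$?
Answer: $\frac{3591025}{289} \approx 12426.0$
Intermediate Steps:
$o = - \frac{9}{2}$ ($o = - \frac{3 \cdot 3}{2} = \left(- \frac{1}{2}\right) 9 = - \frac{9}{2} \approx -4.5$)
$L = -2$ ($L = -2 + \left(\frac{0}{-4} + \frac{0}{5}\right) = -2 + \left(0 \left(- \frac{1}{4}\right) + 0 \cdot \frac{1}{5}\right) = -2 + \left(0 + 0\right) = -2 + 0 = -2$)
$E = - \frac{1}{17}$ ($E = \frac{1}{-17} = - \frac{1}{17} \approx -0.058824$)
$h{\left(n,m \right)} = 9 n$ ($h{\left(n,m \right)} = \left(-2\right) \left(- \frac{9}{2}\right) n = 9 n$)
$\left(112 + h{\left(E,-1 \right)}\right)^{2} = \left(112 + 9 \left(- \frac{1}{17}\right)\right)^{2} = \left(112 - \frac{9}{17}\right)^{2} = \left(\frac{1895}{17}\right)^{2} = \frac{3591025}{289}$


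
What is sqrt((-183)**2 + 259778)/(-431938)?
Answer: -sqrt(293267)/431938 ≈ -0.0012537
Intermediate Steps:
sqrt((-183)**2 + 259778)/(-431938) = sqrt(33489 + 259778)*(-1/431938) = sqrt(293267)*(-1/431938) = -sqrt(293267)/431938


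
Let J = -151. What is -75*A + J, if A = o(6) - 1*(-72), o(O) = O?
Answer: -6001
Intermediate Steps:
A = 78 (A = 6 - 1*(-72) = 6 + 72 = 78)
-75*A + J = -75*78 - 151 = -5850 - 151 = -6001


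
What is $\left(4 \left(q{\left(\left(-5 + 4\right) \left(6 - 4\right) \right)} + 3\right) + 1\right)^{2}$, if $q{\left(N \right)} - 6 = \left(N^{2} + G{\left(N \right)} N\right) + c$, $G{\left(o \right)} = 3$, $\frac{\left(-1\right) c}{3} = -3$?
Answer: $4225$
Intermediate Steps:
$c = 9$ ($c = \left(-3\right) \left(-3\right) = 9$)
$q{\left(N \right)} = 15 + N^{2} + 3 N$ ($q{\left(N \right)} = 6 + \left(\left(N^{2} + 3 N\right) + 9\right) = 6 + \left(9 + N^{2} + 3 N\right) = 15 + N^{2} + 3 N$)
$\left(4 \left(q{\left(\left(-5 + 4\right) \left(6 - 4\right) \right)} + 3\right) + 1\right)^{2} = \left(4 \left(\left(15 + \left(\left(-5 + 4\right) \left(6 - 4\right)\right)^{2} + 3 \left(-5 + 4\right) \left(6 - 4\right)\right) + 3\right) + 1\right)^{2} = \left(4 \left(\left(15 + \left(\left(-1\right) 2\right)^{2} + 3 \left(\left(-1\right) 2\right)\right) + 3\right) + 1\right)^{2} = \left(4 \left(\left(15 + \left(-2\right)^{2} + 3 \left(-2\right)\right) + 3\right) + 1\right)^{2} = \left(4 \left(\left(15 + 4 - 6\right) + 3\right) + 1\right)^{2} = \left(4 \left(13 + 3\right) + 1\right)^{2} = \left(4 \cdot 16 + 1\right)^{2} = \left(64 + 1\right)^{2} = 65^{2} = 4225$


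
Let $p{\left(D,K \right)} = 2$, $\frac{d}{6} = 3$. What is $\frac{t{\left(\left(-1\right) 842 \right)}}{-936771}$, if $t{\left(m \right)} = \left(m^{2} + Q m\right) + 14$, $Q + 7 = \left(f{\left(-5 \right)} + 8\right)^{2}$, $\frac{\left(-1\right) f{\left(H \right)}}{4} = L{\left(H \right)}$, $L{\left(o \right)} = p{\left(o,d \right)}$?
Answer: $- \frac{714872}{936771} \approx -0.76312$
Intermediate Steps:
$d = 18$ ($d = 6 \cdot 3 = 18$)
$L{\left(o \right)} = 2$
$f{\left(H \right)} = -8$ ($f{\left(H \right)} = \left(-4\right) 2 = -8$)
$Q = -7$ ($Q = -7 + \left(-8 + 8\right)^{2} = -7 + 0^{2} = -7 + 0 = -7$)
$t{\left(m \right)} = 14 + m^{2} - 7 m$ ($t{\left(m \right)} = \left(m^{2} - 7 m\right) + 14 = 14 + m^{2} - 7 m$)
$\frac{t{\left(\left(-1\right) 842 \right)}}{-936771} = \frac{14 + \left(\left(-1\right) 842\right)^{2} - 7 \left(\left(-1\right) 842\right)}{-936771} = \left(14 + \left(-842\right)^{2} - -5894\right) \left(- \frac{1}{936771}\right) = \left(14 + 708964 + 5894\right) \left(- \frac{1}{936771}\right) = 714872 \left(- \frac{1}{936771}\right) = - \frac{714872}{936771}$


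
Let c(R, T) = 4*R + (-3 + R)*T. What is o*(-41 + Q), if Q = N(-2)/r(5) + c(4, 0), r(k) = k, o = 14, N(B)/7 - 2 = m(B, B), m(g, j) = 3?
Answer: -252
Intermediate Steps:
N(B) = 35 (N(B) = 14 + 7*3 = 14 + 21 = 35)
c(R, T) = 4*R + T*(-3 + R)
Q = 23 (Q = 35/5 + (-3*0 + 4*4 + 4*0) = 35*(⅕) + (0 + 16 + 0) = 7 + 16 = 23)
o*(-41 + Q) = 14*(-41 + 23) = 14*(-18) = -252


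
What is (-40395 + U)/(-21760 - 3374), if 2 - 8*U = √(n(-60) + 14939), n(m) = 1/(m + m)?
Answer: 161579/100536 + √53780370/12064320 ≈ 1.6078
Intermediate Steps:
n(m) = 1/(2*m)
U = ¼ - √53780370/480 (U = ¼ - √((½)/(-60) + 14939)/8 = ¼ - √((½)*(-1/60) + 14939)/8 = ¼ - √(-1/120 + 14939)/8 = ¼ - √53780370/480 ≈ -15.028)
(-40395 + U)/(-21760 - 3374) = (-40395 + (¼ - √53780370/480))/(-21760 - 3374) = (-161579/4 - √53780370/480)/(-25134) = (-161579/4 - √53780370/480)*(-1/25134) = 161579/100536 + √53780370/12064320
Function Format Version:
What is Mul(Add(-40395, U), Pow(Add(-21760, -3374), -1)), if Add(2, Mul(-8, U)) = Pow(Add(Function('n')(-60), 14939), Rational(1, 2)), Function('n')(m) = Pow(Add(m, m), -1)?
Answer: Add(Rational(161579, 100536), Mul(Rational(1, 12064320), Pow(53780370, Rational(1, 2)))) ≈ 1.6078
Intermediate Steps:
Function('n')(m) = Mul(Rational(1, 2), Pow(m, -1)) (Function('n')(m) = Pow(Mul(2, m), -1) = Mul(Rational(1, 2), Pow(m, -1)))
U = Add(Rational(1, 4), Mul(Rational(-1, 480), Pow(53780370, Rational(1, 2)))) (U = Add(Rational(1, 4), Mul(Rational(-1, 8), Pow(Add(Mul(Rational(1, 2), Pow(-60, -1)), 14939), Rational(1, 2)))) = Add(Rational(1, 4), Mul(Rational(-1, 8), Pow(Add(Mul(Rational(1, 2), Rational(-1, 60)), 14939), Rational(1, 2)))) = Add(Rational(1, 4), Mul(Rational(-1, 8), Pow(Add(Rational(-1, 120), 14939), Rational(1, 2)))) = Add(Rational(1, 4), Mul(Rational(-1, 8), Pow(Rational(1792679, 120), Rational(1, 2)))) = Add(Rational(1, 4), Mul(Rational(-1, 8), Mul(Rational(1, 60), Pow(53780370, Rational(1, 2))))) = Add(Rational(1, 4), Mul(Rational(-1, 480), Pow(53780370, Rational(1, 2)))) ≈ -15.028)
Mul(Add(-40395, U), Pow(Add(-21760, -3374), -1)) = Mul(Add(-40395, Add(Rational(1, 4), Mul(Rational(-1, 480), Pow(53780370, Rational(1, 2))))), Pow(Add(-21760, -3374), -1)) = Mul(Add(Rational(-161579, 4), Mul(Rational(-1, 480), Pow(53780370, Rational(1, 2)))), Pow(-25134, -1)) = Mul(Add(Rational(-161579, 4), Mul(Rational(-1, 480), Pow(53780370, Rational(1, 2)))), Rational(-1, 25134)) = Add(Rational(161579, 100536), Mul(Rational(1, 12064320), Pow(53780370, Rational(1, 2))))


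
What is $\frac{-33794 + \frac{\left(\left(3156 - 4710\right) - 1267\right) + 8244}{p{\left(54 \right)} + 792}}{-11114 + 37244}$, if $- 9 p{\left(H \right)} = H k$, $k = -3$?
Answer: $- \frac{2105209}{1628100} \approx -1.293$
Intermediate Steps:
$p{\left(H \right)} = \frac{H}{3}$ ($p{\left(H \right)} = - \frac{H \left(-3\right)}{9} = - \frac{\left(-3\right) H}{9} = \frac{H}{3}$)
$\frac{-33794 + \frac{\left(\left(3156 - 4710\right) - 1267\right) + 8244}{p{\left(54 \right)} + 792}}{-11114 + 37244} = \frac{-33794 + \frac{\left(\left(3156 - 4710\right) - 1267\right) + 8244}{\frac{1}{3} \cdot 54 + 792}}{-11114 + 37244} = \frac{-33794 + \frac{\left(-1554 - 1267\right) + 8244}{18 + 792}}{26130} = \left(-33794 + \frac{-2821 + 8244}{810}\right) \frac{1}{26130} = \left(-33794 + 5423 \cdot \frac{1}{810}\right) \frac{1}{26130} = \left(-33794 + \frac{5423}{810}\right) \frac{1}{26130} = \left(- \frac{27367717}{810}\right) \frac{1}{26130} = - \frac{2105209}{1628100}$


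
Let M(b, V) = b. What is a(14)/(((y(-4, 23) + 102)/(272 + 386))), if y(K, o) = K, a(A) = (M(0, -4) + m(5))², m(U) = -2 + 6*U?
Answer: 5264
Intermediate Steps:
a(A) = 784 (a(A) = (0 + (-2 + 6*5))² = (0 + (-2 + 30))² = (0 + 28)² = 28² = 784)
a(14)/(((y(-4, 23) + 102)/(272 + 386))) = 784/(((-4 + 102)/(272 + 386))) = 784/((98/658)) = 784/((98*(1/658))) = 784/(7/47) = 784*(47/7) = 5264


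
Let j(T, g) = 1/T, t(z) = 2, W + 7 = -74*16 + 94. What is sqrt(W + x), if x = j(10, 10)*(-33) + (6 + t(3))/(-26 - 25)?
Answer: I*sqrt(286228830)/510 ≈ 33.173*I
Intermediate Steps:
W = -1097 (W = -7 + (-74*16 + 94) = -7 + (-1184 + 94) = -7 - 1090 = -1097)
x = -1763/510 (x = -33/10 + (6 + 2)/(-26 - 25) = (1/10)*(-33) + 8/(-51) = -33/10 + 8*(-1/51) = -33/10 - 8/51 = -1763/510 ≈ -3.4569)
sqrt(W + x) = sqrt(-1097 - 1763/510) = sqrt(-561233/510) = I*sqrt(286228830)/510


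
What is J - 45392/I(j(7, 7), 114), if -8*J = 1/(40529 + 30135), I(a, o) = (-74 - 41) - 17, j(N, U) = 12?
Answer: 583196413/1695936 ≈ 343.88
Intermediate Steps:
I(a, o) = -132 (I(a, o) = -115 - 17 = -132)
J = -1/565312 (J = -1/(8*(40529 + 30135)) = -1/8/70664 = -1/8*1/70664 = -1/565312 ≈ -1.7689e-6)
J - 45392/I(j(7, 7), 114) = -1/565312 - 45392/(-132) = -1/565312 - 45392*(-1)/132 = -1/565312 - 1*(-11348/33) = -1/565312 + 11348/33 = 583196413/1695936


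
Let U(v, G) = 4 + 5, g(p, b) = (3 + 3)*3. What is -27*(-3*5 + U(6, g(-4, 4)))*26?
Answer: 4212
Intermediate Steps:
g(p, b) = 18 (g(p, b) = 6*3 = 18)
U(v, G) = 9
-27*(-3*5 + U(6, g(-4, 4)))*26 = -27*(-3*5 + 9)*26 = -27*(-15 + 9)*26 = -27*(-6)*26 = 162*26 = 4212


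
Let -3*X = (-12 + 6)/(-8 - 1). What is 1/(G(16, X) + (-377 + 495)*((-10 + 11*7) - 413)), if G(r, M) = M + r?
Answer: -9/367310 ≈ -2.4502e-5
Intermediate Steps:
X = -2/9 (X = -(-12 + 6)/(3*(-8 - 1)) = -(-2)/(-9) = -(-2)*(-1)/9 = -1/3*2/3 = -2/9 ≈ -0.22222)
1/(G(16, X) + (-377 + 495)*((-10 + 11*7) - 413)) = 1/((-2/9 + 16) + (-377 + 495)*((-10 + 11*7) - 413)) = 1/(142/9 + 118*((-10 + 77) - 413)) = 1/(142/9 + 118*(67 - 413)) = 1/(142/9 + 118*(-346)) = 1/(142/9 - 40828) = 1/(-367310/9) = -9/367310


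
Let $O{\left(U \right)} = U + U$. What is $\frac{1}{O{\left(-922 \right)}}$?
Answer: $- \frac{1}{1844} \approx -0.0005423$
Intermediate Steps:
$O{\left(U \right)} = 2 U$
$\frac{1}{O{\left(-922 \right)}} = \frac{1}{2 \left(-922\right)} = \frac{1}{-1844} = - \frac{1}{1844}$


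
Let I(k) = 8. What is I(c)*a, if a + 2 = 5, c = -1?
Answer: 24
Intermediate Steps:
a = 3 (a = -2 + 5 = 3)
I(c)*a = 8*3 = 24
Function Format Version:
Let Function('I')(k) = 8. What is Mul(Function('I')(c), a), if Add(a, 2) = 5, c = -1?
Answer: 24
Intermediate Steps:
a = 3 (a = Add(-2, 5) = 3)
Mul(Function('I')(c), a) = Mul(8, 3) = 24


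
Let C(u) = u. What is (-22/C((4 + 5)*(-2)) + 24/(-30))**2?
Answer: 361/2025 ≈ 0.17827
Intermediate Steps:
(-22/C((4 + 5)*(-2)) + 24/(-30))**2 = (-22*(-1/(2*(4 + 5))) + 24/(-30))**2 = (-22/(9*(-2)) + 24*(-1/30))**2 = (-22/(-18) - 4/5)**2 = (-22*(-1/18) - 4/5)**2 = (11/9 - 4/5)**2 = (19/45)**2 = 361/2025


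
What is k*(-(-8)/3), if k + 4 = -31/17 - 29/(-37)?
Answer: -25360/1887 ≈ -13.439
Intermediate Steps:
k = -3170/629 (k = -4 + (-31/17 - 29/(-37)) = -4 + (-31*1/17 - 29*(-1/37)) = -4 + (-31/17 + 29/37) = -4 - 654/629 = -3170/629 ≈ -5.0397)
k*(-(-8)/3) = -(-6340)*(-4/3)/629 = -(-6340)*(-4*⅓)/629 = -(-6340)*(-4)/(629*3) = -3170/629*8/3 = -25360/1887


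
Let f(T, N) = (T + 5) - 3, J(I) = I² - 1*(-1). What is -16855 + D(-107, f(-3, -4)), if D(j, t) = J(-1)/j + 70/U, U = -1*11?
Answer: -19845847/1177 ≈ -16861.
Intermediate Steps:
J(I) = 1 + I² (J(I) = I² + 1 = 1 + I²)
U = -11
f(T, N) = 2 + T (f(T, N) = (5 + T) - 3 = 2 + T)
D(j, t) = -70/11 + 2/j (D(j, t) = (1 + (-1)²)/j + 70/(-11) = (1 + 1)/j + 70*(-1/11) = 2/j - 70/11 = -70/11 + 2/j)
-16855 + D(-107, f(-3, -4)) = -16855 + (-70/11 + 2/(-107)) = -16855 + (-70/11 + 2*(-1/107)) = -16855 + (-70/11 - 2/107) = -16855 - 7512/1177 = -19845847/1177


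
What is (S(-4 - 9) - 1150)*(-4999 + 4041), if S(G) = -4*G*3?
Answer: 952252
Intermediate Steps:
S(G) = -12*G
(S(-4 - 9) - 1150)*(-4999 + 4041) = (-12*(-4 - 9) - 1150)*(-4999 + 4041) = (-12*(-13) - 1150)*(-958) = (156 - 1150)*(-958) = -994*(-958) = 952252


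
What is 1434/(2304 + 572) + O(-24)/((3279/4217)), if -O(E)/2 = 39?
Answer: -156881515/1571734 ≈ -99.814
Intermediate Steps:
O(E) = -78 (O(E) = -2*39 = -78)
1434/(2304 + 572) + O(-24)/((3279/4217)) = 1434/(2304 + 572) - 78/(3279/4217) = 1434/2876 - 78/(3279*(1/4217)) = 1434*(1/2876) - 78/3279/4217 = 717/1438 - 78*4217/3279 = 717/1438 - 109642/1093 = -156881515/1571734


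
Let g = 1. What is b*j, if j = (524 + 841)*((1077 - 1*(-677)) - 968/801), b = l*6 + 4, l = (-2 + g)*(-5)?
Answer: 21719663420/267 ≈ 8.1347e+7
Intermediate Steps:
l = 5 (l = (-2 + 1)*(-5) = -1*(-5) = 5)
b = 34 (b = 5*6 + 4 = 30 + 4 = 34)
j = 638813630/267 (j = 1365*((1077 + 677) - 968*1/801) = 1365*(1754 - 968/801) = 1365*(1403986/801) = 638813630/267 ≈ 2.3926e+6)
b*j = 34*(638813630/267) = 21719663420/267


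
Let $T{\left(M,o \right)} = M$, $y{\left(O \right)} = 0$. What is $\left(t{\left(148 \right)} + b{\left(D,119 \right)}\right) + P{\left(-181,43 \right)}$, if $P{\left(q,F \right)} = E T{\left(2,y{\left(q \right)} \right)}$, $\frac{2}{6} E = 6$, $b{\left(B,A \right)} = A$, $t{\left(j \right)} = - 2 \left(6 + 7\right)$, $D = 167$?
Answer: $129$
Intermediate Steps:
$t{\left(j \right)} = -26$ ($t{\left(j \right)} = \left(-2\right) 13 = -26$)
$E = 18$ ($E = 3 \cdot 6 = 18$)
$P{\left(q,F \right)} = 36$ ($P{\left(q,F \right)} = 18 \cdot 2 = 36$)
$\left(t{\left(148 \right)} + b{\left(D,119 \right)}\right) + P{\left(-181,43 \right)} = \left(-26 + 119\right) + 36 = 93 + 36 = 129$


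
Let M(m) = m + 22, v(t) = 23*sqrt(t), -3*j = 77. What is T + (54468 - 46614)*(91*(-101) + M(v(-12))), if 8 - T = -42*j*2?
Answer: -72015474 + 361284*I*sqrt(3) ≈ -7.2015e+7 + 6.2576e+5*I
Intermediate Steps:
j = -77/3 (j = -1/3*77 = -77/3 ≈ -25.667)
M(m) = 22 + m
T = -2148 (T = 8 - (-42*(-77/3))*2 = 8 - 1078*2 = 8 - 1*2156 = 8 - 2156 = -2148)
T + (54468 - 46614)*(91*(-101) + M(v(-12))) = -2148 + (54468 - 46614)*(91*(-101) + (22 + 23*sqrt(-12))) = -2148 + 7854*(-9191 + (22 + 23*(2*I*sqrt(3)))) = -2148 + 7854*(-9191 + (22 + 46*I*sqrt(3))) = -2148 + 7854*(-9169 + 46*I*sqrt(3)) = -2148 + (-72013326 + 361284*I*sqrt(3)) = -72015474 + 361284*I*sqrt(3)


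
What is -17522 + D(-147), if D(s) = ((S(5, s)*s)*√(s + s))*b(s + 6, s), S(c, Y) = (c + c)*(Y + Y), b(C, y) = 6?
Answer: -17522 + 18151560*I*√6 ≈ -17522.0 + 4.4462e+7*I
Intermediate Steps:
S(c, Y) = 4*Y*c (S(c, Y) = (2*c)*(2*Y) = 4*Y*c)
D(s) = 120*√2*s^(5/2) (D(s) = (((4*s*5)*s)*√(s + s))*6 = (((20*s)*s)*√(2*s))*6 = ((20*s²)*(√2*√s))*6 = (20*√2*s^(5/2))*6 = 120*√2*s^(5/2))
-17522 + D(-147) = -17522 + 120*√2*(-147)^(5/2) = -17522 + 120*√2*(151263*I*√3) = -17522 + 18151560*I*√6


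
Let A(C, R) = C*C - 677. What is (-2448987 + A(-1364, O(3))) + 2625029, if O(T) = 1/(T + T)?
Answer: 2035861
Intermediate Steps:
O(T) = 1/(2*T)
A(C, R) = -677 + C² (A(C, R) = C² - 677 = -677 + C²)
(-2448987 + A(-1364, O(3))) + 2625029 = (-2448987 + (-677 + (-1364)²)) + 2625029 = (-2448987 + (-677 + 1860496)) + 2625029 = (-2448987 + 1859819) + 2625029 = -589168 + 2625029 = 2035861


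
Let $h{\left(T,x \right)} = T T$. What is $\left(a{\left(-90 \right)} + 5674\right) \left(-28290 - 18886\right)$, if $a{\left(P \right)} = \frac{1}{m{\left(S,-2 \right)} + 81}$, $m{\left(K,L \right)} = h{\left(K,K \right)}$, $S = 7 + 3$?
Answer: $- \frac{48449516120}{181} \approx -2.6768 \cdot 10^{8}$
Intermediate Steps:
$S = 10$
$h{\left(T,x \right)} = T^{2}$
$m{\left(K,L \right)} = K^{2}$
$a{\left(P \right)} = \frac{1}{181}$ ($a{\left(P \right)} = \frac{1}{10^{2} + 81} = \frac{1}{100 + 81} = \frac{1}{181}$)
$\left(a{\left(-90 \right)} + 5674\right) \left(-28290 - 18886\right) = \left(\frac{1}{181} + 5674\right) \left(-28290 - 18886\right) = \frac{1026995}{181} \left(-47176\right) = - \frac{48449516120}{181}$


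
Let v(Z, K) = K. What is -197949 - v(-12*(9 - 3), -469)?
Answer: -197480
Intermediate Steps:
-197949 - v(-12*(9 - 3), -469) = -197949 - 1*(-469) = -197949 + 469 = -197480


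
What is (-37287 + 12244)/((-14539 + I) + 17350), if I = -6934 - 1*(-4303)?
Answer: -25043/180 ≈ -139.13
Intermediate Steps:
I = -2631 (I = -6934 + 4303 = -2631)
(-37287 + 12244)/((-14539 + I) + 17350) = (-37287 + 12244)/((-14539 - 2631) + 17350) = -25043/(-17170 + 17350) = -25043/180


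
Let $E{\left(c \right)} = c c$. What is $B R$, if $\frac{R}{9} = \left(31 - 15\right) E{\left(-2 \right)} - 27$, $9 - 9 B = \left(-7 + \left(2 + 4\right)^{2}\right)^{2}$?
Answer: $-30784$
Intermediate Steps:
$E{\left(c \right)} = c^{2}$
$B = - \frac{832}{9}$ ($B = 1 - \frac{\left(-7 + \left(2 + 4\right)^{2}\right)^{2}}{9} = 1 - \frac{\left(-7 + 6^{2}\right)^{2}}{9} = 1 - \frac{\left(-7 + 36\right)^{2}}{9} = 1 - \frac{29^{2}}{9} = 1 - \frac{841}{9} = - \frac{832}{9} \approx -92.444$)
$R = 333$ ($R = 9 \left(\left(31 - 15\right) \left(-2\right)^{2} - 27\right) = 9 \left(16 \cdot 4 - 27\right) = 9 \left(64 - 27\right) = 9 \cdot 37 = 333$)
$B R = \left(- \frac{832}{9}\right) 333 = -30784$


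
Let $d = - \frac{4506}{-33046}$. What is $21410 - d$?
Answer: $\frac{353755177}{16523} \approx 21410.0$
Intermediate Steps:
$d = \frac{2253}{16523}$ ($d = \left(-4506\right) \left(- \frac{1}{33046}\right) = \frac{2253}{16523} \approx 0.13636$)
$21410 - d = 21410 - \frac{2253}{16523} = \frac{353755177}{16523}$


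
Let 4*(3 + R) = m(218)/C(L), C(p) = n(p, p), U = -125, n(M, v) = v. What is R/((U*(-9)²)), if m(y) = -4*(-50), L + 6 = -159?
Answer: 109/334125 ≈ 0.00032623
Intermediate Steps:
L = -165 (L = -6 - 159 = -165)
m(y) = 200
C(p) = p
R = -109/33 (R = -3 + (200/(-165))/4 = -3 + (200*(-1/165))/4 = -3 + (¼)*(-40/33) = -3 - 10/33 = -109/33 ≈ -3.3030)
R/((U*(-9)²)) = -109/(33*((-125*(-9)²))) = -109/(33*((-125*81))) = -109/33/(-10125) = -109/33*(-1/10125) = 109/334125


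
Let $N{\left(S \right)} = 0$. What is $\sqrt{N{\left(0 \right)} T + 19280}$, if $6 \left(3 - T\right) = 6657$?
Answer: $4 \sqrt{1205} \approx 138.85$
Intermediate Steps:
$T = - \frac{2213}{2}$ ($T = 3 - \frac{2219}{2} = - \frac{2213}{2} \approx -1106.5$)
$\sqrt{N{\left(0 \right)} T + 19280} = \sqrt{0 \left(- \frac{2213}{2}\right) + 19280} = \sqrt{0 + 19280} = \sqrt{19280} = 4 \sqrt{1205}$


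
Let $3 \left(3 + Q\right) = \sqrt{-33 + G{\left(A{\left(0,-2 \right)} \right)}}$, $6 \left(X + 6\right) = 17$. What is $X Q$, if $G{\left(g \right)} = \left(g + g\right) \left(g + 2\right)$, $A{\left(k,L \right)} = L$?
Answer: $\frac{19}{2} - \frac{19 i \sqrt{33}}{18} \approx 9.5 - 6.0637 i$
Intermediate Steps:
$X = - \frac{19}{6}$ ($X = -6 + \frac{1}{6} \cdot 17 = -6 + \frac{17}{6} = - \frac{19}{6} \approx -3.1667$)
$G{\left(g \right)} = 2 g \left(2 + g\right)$
$Q = -3 + \frac{i \sqrt{33}}{3}$ ($Q = -3 + \frac{\sqrt{-33 + 2 \left(-2\right) \left(2 - 2\right)}}{3} = -3 + \frac{\sqrt{-33 + 2 \left(-2\right) 0}}{3} = -3 + \frac{\sqrt{-33 + 0}}{3} = -3 + \frac{\sqrt{-33}}{3} = -3 + \frac{i \sqrt{33}}{3} \approx -3.0 + 1.9149 i$)
$X Q = - \frac{19 \left(-3 + \frac{i \sqrt{33}}{3}\right)}{6} = \frac{19}{2} - \frac{19 i \sqrt{33}}{18}$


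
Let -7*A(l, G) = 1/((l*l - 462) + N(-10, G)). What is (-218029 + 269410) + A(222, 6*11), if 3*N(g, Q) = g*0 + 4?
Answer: 52680425487/1025290 ≈ 51381.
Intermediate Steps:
N(g, Q) = 4/3 (N(g, Q) = (g*0 + 4)/3 = (0 + 4)/3 = (⅓)*4 = 4/3)
A(l, G) = -1/(7*(-1382/3 + l²)) (A(l, G) = -1/(7*((l*l - 462) + 4/3)) = -1/(7*((l² - 462) + 4/3)) = -1/(7*((-462 + l²) + 4/3)) = -1/(7*(-1382/3 + l²)))
(-218029 + 269410) + A(222, 6*11) = (-218029 + 269410) - 3/(-9674 + 21*222²) = 51381 - 3/(-9674 + 21*49284) = 51381 - 3/(-9674 + 1034964) = 51381 - 3/1025290 = 52680425487/1025290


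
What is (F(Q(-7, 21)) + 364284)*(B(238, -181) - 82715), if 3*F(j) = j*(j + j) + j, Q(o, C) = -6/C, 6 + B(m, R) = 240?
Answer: -210325536662/7 ≈ -3.0047e+10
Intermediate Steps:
B(m, R) = 234 (B(m, R) = -6 + 240 = 234)
F(j) = j/3 + 2*j**2/3 (F(j) = (j*(j + j) + j)/3 = (j*(2*j) + j)/3 = (2*j**2 + j)/3 = (j + 2*j**2)/3 = j/3 + 2*j**2/3)
(F(Q(-7, 21)) + 364284)*(B(238, -181) - 82715) = ((-6/21)*(1 + 2*(-6/21))/3 + 364284)*(234 - 82715) = ((-6*1/21)*(1 + 2*(-6*1/21))/3 + 364284)*(-82481) = ((1/3)*(-2/7)*(1 + 2*(-2/7)) + 364284)*(-82481) = ((1/3)*(-2/7)*(1 - 4/7) + 364284)*(-82481) = ((1/3)*(-2/7)*(3/7) + 364284)*(-82481) = (-2/49 + 364284)*(-82481) = (17849914/49)*(-82481) = -210325536662/7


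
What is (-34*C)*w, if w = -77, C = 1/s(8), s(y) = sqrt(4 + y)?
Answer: 1309*sqrt(3)/3 ≈ 755.75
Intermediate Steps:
C = sqrt(3)/6 (C = 1/(sqrt(4 + 8)) = 1/(sqrt(12)) = 1/(2*sqrt(3)) = sqrt(3)/6 ≈ 0.28868)
(-34*C)*w = -17*sqrt(3)/3*(-77) = 1309*sqrt(3)/3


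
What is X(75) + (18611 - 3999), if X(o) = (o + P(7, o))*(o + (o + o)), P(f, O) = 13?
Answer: 34412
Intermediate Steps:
X(o) = 3*o*(13 + o) (X(o) = (o + 13)*(o + (o + o)) = (13 + o)*(o + 2*o) = (13 + o)*(3*o) = 3*o*(13 + o))
X(75) + (18611 - 3999) = 3*75*(13 + 75) + (18611 - 3999) = 3*75*88 + 14612 = 19800 + 14612 = 34412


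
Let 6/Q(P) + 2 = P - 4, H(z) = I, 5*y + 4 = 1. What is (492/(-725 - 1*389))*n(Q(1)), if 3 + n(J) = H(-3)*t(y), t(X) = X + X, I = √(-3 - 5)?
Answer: 738/557 + 2952*I*√2/2785 ≈ 1.325 + 1.499*I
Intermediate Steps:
y = -⅗ (y = -⅘ + (⅕)*1 = -⅘ + ⅕ = -⅗ ≈ -0.60000)
I = 2*I*√2 (I = √(-8) = 2*I*√2 ≈ 2.8284*I)
H(z) = 2*I*√2
t(X) = 2*X
Q(P) = 6/(-6 + P) (Q(P) = 6/(-2 + (P - 4)) = 6/(-2 + (-4 + P)) = 6/(-6 + P))
n(J) = -3 - 12*I*√2/5 (n(J) = -3 + (2*I*√2)*(2*(-⅗)) = -3 + (2*I*√2)*(-6/5) = -3 - 12*I*√2/5)
(492/(-725 - 1*389))*n(Q(1)) = (492/(-725 - 1*389))*(-3 - 12*I*√2/5) = (492/(-725 - 389))*(-3 - 12*I*√2/5) = (492/(-1114))*(-3 - 12*I*√2/5) = (492*(-1/1114))*(-3 - 12*I*√2/5) = -246*(-3 - 12*I*√2/5)/557 = 738/557 + 2952*I*√2/2785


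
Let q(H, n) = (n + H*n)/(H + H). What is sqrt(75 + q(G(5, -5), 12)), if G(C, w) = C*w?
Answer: sqrt(2019)/5 ≈ 8.9867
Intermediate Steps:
q(H, n) = (n + H*n)/(2*H) (q(H, n) = (n + H*n)/((2*H)) = (n + H*n)*(1/(2*H)) = (n + H*n)/(2*H))
sqrt(75 + q(G(5, -5), 12)) = sqrt(75 + (1/2)*12*(1 + 5*(-5))/(5*(-5))) = sqrt(75 + (1/2)*12*(1 - 25)/(-25)) = sqrt(75 + (1/2)*12*(-1/25)*(-24)) = sqrt(75 + 144/25) = sqrt(2019/25) = sqrt(2019)/5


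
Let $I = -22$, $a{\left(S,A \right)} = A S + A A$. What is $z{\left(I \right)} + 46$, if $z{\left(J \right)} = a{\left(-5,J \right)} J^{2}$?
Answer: $287542$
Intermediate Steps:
$a{\left(S,A \right)} = A^{2} + A S$ ($a{\left(S,A \right)} = A S + A^{2} = A^{2} + A S$)
$z{\left(J \right)} = J^{3} \left(-5 + J\right)$ ($z{\left(J \right)} = J \left(J - 5\right) J^{2} = J \left(-5 + J\right) J^{2} = J^{3} \left(-5 + J\right)$)
$z{\left(I \right)} + 46 = \left(-22\right)^{3} \left(-5 - 22\right) + 46 = \left(-10648\right) \left(-27\right) + 46 = 287496 + 46 = 287542$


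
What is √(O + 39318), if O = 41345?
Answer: √80663 ≈ 284.01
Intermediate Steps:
√(O + 39318) = √(41345 + 39318) = √80663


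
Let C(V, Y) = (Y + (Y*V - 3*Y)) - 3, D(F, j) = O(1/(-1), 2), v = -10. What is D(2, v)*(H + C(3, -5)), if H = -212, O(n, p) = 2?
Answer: -440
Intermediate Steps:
D(F, j) = 2
C(V, Y) = -3 - 2*Y + V*Y (C(V, Y) = (Y + (V*Y - 3*Y)) - 3 = (Y + (-3*Y + V*Y)) - 3 = (-2*Y + V*Y) - 3 = -3 - 2*Y + V*Y)
D(2, v)*(H + C(3, -5)) = 2*(-212 + (-3 - 2*(-5) + 3*(-5))) = 2*(-212 + (-3 + 10 - 15)) = 2*(-212 - 8) = 2*(-220) = -440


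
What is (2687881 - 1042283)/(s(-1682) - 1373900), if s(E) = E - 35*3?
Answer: -1645598/1375687 ≈ -1.1962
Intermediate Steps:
s(E) = -105 + E (s(E) = E - 105 = -105 + E)
(2687881 - 1042283)/(s(-1682) - 1373900) = (2687881 - 1042283)/((-105 - 1682) - 1373900) = 1645598/(-1787 - 1373900) = 1645598/(-1375687) = 1645598*(-1/1375687) = -1645598/1375687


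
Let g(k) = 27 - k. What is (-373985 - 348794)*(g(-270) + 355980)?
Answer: -257509533783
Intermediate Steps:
(-373985 - 348794)*(g(-270) + 355980) = (-373985 - 348794)*((27 - 1*(-270)) + 355980) = -722779*((27 + 270) + 355980) = -722779*(297 + 355980) = -722779*356277 = -257509533783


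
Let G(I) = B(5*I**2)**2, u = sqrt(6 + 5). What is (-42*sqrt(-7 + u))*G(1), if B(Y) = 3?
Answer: -378*I*sqrt(7 - sqrt(11)) ≈ -725.46*I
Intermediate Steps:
u = sqrt(11) ≈ 3.3166
G(I) = 9 (G(I) = 3**2 = 9)
(-42*sqrt(-7 + u))*G(1) = -42*sqrt(-7 + sqrt(11))*9 = -378*sqrt(-7 + sqrt(11))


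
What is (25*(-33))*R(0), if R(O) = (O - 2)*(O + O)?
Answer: 0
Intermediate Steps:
R(O) = 2*O*(-2 + O) (R(O) = (-2 + O)*(2*O) = 2*O*(-2 + O))
(25*(-33))*R(0) = (25*(-33))*(2*0*(-2 + 0)) = -1650*0*(-2) = -825*0 = 0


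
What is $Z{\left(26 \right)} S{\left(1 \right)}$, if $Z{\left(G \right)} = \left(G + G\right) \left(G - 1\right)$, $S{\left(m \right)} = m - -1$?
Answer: $2600$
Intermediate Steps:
$S{\left(m \right)} = 1 + m$ ($S{\left(m \right)} = m + 1 = 1 + m$)
$Z{\left(G \right)} = 2 G \left(-1 + G\right)$
$Z{\left(26 \right)} S{\left(1 \right)} = 2 \cdot 26 \left(-1 + 26\right) \left(1 + 1\right) = 2 \cdot 26 \cdot 25 \cdot 2 = 1300 \cdot 2 = 2600$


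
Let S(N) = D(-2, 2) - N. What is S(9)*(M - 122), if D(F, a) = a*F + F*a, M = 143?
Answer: -357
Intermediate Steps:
D(F, a) = 2*F*a (D(F, a) = F*a + F*a = 2*F*a)
S(N) = -8 - N (S(N) = 2*(-2)*2 - N = -8 - N)
S(9)*(M - 122) = (-8 - 1*9)*(143 - 122) = (-8 - 9)*21 = -17*21 = -357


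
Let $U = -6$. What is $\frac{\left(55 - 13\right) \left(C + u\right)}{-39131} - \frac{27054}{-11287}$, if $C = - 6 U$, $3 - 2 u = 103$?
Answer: $\frac{1065286830}{441671597} \approx 2.4119$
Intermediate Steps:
$u = -50$ ($u = \frac{3}{2} - \frac{103}{2} = -50$)
$C = 36$ ($C = \left(-6\right) \left(-6\right) = 36$)
$\frac{\left(55 - 13\right) \left(C + u\right)}{-39131} - \frac{27054}{-11287} = \frac{\left(55 - 13\right) \left(36 - 50\right)}{-39131} - \frac{27054}{-11287} = 42 \left(-14\right) \left(- \frac{1}{39131}\right) - - \frac{27054}{11287} = \left(-588\right) \left(- \frac{1}{39131}\right) + \frac{27054}{11287} = \frac{588}{39131} + \frac{27054}{11287} = \frac{1065286830}{441671597}$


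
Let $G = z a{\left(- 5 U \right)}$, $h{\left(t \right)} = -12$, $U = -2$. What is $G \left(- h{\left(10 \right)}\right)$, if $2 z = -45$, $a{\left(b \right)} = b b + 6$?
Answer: $-28620$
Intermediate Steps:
$a{\left(b \right)} = 6 + b^{2}$ ($a{\left(b \right)} = b^{2} + 6 = 6 + b^{2}$)
$z = - \frac{45}{2}$ ($z = \frac{1}{2} \left(-45\right) = - \frac{45}{2} \approx -22.5$)
$G = -2385$ ($G = - \frac{45 \left(6 + \left(\left(-5\right) \left(-2\right)\right)^{2}\right)}{2} = - \frac{45 \left(6 + 10^{2}\right)}{2} = - \frac{45 \left(6 + 100\right)}{2} = \left(- \frac{45}{2}\right) 106 = -2385$)
$G \left(- h{\left(10 \right)}\right) = - 2385 \left(\left(-1\right) \left(-12\right)\right) = \left(-2385\right) 12 = -28620$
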